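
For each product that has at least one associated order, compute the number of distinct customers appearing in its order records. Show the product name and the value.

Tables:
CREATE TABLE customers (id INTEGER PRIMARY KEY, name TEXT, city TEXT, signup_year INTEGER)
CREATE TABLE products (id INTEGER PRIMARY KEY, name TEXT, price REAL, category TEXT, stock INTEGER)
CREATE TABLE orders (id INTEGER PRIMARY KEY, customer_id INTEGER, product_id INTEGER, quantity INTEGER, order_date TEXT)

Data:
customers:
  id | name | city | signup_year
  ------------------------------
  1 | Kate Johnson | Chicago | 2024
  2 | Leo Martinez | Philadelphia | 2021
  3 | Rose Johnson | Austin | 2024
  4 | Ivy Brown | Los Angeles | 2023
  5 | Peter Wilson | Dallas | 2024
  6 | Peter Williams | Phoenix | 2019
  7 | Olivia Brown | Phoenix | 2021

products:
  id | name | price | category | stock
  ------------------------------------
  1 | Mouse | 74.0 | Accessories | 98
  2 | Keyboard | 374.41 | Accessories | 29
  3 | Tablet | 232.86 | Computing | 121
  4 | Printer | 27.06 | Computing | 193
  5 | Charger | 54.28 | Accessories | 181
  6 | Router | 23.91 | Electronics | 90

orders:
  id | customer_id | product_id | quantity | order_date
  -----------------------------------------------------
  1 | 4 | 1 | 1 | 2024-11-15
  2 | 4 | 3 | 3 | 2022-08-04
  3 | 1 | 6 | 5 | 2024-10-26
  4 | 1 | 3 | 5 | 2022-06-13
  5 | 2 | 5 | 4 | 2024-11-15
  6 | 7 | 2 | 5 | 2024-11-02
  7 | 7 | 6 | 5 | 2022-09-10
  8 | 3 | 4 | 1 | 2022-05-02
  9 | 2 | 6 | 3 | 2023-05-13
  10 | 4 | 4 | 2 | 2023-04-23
SELECT p.name, COUNT(DISTINCT c.customer_id) AS distinct_customer_count FROM orders c JOIN products p ON c.product_id = p.id GROUP BY p.id, p.name

Execution result:
name | distinct_customer_count
Mouse | 1
Keyboard | 1
Tablet | 2
Printer | 2
Charger | 1
Router | 3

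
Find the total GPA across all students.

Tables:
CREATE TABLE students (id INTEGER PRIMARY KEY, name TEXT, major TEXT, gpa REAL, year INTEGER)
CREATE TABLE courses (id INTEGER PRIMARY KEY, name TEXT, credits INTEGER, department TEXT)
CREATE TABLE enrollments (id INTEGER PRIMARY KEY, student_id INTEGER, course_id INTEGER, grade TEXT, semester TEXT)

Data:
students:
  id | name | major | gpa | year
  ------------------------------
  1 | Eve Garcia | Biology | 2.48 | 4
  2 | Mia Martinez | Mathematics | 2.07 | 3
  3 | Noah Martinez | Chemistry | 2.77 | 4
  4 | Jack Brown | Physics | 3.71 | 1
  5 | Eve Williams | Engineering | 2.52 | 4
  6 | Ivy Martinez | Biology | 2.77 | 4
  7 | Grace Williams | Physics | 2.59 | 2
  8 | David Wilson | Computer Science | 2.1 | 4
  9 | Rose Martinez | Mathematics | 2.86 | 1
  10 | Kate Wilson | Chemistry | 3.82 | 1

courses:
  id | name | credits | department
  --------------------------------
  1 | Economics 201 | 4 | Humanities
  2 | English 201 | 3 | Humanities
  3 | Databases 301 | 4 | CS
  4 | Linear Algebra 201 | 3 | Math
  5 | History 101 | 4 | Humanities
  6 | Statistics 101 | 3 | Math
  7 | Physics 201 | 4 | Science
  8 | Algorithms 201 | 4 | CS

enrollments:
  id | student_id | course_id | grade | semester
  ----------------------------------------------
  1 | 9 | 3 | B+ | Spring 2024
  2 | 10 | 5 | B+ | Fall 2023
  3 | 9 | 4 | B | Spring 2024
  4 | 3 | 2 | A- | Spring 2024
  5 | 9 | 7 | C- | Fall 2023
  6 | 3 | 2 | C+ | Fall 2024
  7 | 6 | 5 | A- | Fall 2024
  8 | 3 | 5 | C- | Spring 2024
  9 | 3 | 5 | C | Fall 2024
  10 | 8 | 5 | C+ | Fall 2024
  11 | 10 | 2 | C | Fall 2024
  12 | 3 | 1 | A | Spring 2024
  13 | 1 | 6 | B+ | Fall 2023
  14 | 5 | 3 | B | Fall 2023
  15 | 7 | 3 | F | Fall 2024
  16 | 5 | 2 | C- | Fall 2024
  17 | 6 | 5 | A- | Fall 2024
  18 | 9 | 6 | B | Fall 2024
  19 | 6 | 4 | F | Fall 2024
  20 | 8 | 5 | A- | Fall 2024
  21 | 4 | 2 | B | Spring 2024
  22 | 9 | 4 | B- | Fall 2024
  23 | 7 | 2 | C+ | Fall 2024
SELECT SUM(gpa) FROM students

Execution result:
27.69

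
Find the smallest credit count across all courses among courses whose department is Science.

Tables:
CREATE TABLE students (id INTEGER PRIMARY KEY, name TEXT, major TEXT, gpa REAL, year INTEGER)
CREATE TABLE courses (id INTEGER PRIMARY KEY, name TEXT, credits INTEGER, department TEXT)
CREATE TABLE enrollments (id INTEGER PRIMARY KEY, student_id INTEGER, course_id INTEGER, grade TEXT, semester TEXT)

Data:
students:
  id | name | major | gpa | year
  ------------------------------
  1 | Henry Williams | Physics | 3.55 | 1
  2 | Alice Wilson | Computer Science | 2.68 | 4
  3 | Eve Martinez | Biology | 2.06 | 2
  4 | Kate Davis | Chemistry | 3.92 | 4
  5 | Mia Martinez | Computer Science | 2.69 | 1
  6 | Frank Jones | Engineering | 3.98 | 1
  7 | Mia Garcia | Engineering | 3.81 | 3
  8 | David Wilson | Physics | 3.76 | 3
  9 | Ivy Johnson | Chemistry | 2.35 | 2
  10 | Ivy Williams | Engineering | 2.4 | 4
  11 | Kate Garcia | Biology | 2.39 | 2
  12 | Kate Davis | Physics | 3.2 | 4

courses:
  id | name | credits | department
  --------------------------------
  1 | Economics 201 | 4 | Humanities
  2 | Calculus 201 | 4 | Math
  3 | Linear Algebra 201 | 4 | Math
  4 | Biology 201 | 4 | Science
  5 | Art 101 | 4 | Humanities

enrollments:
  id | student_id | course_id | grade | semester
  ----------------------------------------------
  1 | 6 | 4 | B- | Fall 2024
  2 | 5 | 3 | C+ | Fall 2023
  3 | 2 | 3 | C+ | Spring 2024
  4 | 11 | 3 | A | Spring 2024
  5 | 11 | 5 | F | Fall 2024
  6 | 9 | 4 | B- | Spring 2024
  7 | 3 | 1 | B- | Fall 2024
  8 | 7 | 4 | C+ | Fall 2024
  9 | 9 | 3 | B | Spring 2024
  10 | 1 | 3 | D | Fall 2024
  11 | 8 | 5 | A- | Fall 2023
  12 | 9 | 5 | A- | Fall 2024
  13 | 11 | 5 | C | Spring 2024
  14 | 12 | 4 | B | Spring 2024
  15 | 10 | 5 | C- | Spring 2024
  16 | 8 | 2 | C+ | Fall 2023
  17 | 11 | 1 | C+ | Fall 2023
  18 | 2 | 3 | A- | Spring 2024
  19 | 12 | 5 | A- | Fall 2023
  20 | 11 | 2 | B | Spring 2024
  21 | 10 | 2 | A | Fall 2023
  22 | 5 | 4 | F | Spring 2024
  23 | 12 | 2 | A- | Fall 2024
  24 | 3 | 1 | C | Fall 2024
SELECT MIN(credits) FROM courses WHERE department = 'Science'

Execution result:
4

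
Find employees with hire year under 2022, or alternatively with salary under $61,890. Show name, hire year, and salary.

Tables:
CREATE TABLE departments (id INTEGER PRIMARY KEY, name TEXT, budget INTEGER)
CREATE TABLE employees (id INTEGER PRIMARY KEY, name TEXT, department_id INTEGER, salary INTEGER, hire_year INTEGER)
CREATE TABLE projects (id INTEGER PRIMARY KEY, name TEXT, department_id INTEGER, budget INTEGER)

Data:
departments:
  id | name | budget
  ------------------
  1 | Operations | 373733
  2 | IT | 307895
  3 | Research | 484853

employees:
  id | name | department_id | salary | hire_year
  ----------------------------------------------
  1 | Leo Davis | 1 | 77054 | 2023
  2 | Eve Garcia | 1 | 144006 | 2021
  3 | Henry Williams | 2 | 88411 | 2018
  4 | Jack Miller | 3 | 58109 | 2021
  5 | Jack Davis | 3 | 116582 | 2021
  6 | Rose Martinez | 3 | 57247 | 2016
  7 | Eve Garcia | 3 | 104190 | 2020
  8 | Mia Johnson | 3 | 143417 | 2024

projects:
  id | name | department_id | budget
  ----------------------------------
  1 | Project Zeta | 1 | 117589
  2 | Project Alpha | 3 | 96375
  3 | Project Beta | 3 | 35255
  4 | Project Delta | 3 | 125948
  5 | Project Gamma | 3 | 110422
SELECT name, hire_year, salary FROM employees WHERE hire_year < 2022 OR salary < 61890

Execution result:
name | hire_year | salary
Eve Garcia | 2021 | 144006
Henry Williams | 2018 | 88411
Jack Miller | 2021 | 58109
Jack Davis | 2021 | 116582
Rose Martinez | 2016 | 57247
Eve Garcia | 2020 | 104190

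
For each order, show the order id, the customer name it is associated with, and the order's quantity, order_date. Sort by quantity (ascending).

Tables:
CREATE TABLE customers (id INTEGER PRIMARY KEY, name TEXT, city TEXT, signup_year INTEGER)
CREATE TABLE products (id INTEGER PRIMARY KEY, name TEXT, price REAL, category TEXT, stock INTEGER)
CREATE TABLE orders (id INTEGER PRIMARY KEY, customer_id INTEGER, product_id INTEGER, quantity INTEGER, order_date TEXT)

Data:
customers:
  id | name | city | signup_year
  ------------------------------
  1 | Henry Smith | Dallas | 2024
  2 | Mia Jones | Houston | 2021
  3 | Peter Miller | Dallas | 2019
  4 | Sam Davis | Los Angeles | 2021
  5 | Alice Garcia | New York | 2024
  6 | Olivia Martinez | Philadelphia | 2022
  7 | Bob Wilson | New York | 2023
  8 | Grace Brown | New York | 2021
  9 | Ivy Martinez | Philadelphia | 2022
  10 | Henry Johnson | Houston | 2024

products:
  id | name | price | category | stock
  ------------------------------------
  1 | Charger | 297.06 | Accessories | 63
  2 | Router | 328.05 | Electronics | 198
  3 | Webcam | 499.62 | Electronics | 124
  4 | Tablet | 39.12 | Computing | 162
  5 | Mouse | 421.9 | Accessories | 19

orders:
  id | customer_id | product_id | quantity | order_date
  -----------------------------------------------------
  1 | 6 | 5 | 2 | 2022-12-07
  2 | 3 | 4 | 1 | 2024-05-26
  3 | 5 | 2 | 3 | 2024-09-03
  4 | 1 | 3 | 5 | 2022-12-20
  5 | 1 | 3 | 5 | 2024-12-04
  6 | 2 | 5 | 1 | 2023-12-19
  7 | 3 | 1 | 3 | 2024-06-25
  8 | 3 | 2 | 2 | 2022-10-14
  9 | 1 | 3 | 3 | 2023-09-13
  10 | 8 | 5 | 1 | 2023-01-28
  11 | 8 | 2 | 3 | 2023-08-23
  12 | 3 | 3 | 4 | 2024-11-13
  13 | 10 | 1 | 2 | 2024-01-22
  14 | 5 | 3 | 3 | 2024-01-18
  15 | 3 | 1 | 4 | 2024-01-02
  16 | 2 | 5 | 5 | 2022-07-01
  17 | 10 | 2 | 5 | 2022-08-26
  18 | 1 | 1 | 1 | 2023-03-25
SELECT c.id, p.name AS customer, c.quantity, c.order_date FROM orders c JOIN customers p ON c.customer_id = p.id ORDER BY c.quantity ASC

Execution result:
id | customer | quantity | order_date
2 | Peter Miller | 1 | 2024-05-26
6 | Mia Jones | 1 | 2023-12-19
10 | Grace Brown | 1 | 2023-01-28
18 | Henry Smith | 1 | 2023-03-25
1 | Olivia Martinez | 2 | 2022-12-07
8 | Peter Miller | 2 | 2022-10-14
13 | Henry Johnson | 2 | 2024-01-22
3 | Alice Garcia | 3 | 2024-09-03
7 | Peter Miller | 3 | 2024-06-25
9 | Henry Smith | 3 | 2023-09-13
11 | Grace Brown | 3 | 2023-08-23
14 | Alice Garcia | 3 | 2024-01-18
12 | Peter Miller | 4 | 2024-11-13
15 | Peter Miller | 4 | 2024-01-02
4 | Henry Smith | 5 | 2022-12-20
5 | Henry Smith | 5 | 2024-12-04
16 | Mia Jones | 5 | 2022-07-01
17 | Henry Johnson | 5 | 2022-08-26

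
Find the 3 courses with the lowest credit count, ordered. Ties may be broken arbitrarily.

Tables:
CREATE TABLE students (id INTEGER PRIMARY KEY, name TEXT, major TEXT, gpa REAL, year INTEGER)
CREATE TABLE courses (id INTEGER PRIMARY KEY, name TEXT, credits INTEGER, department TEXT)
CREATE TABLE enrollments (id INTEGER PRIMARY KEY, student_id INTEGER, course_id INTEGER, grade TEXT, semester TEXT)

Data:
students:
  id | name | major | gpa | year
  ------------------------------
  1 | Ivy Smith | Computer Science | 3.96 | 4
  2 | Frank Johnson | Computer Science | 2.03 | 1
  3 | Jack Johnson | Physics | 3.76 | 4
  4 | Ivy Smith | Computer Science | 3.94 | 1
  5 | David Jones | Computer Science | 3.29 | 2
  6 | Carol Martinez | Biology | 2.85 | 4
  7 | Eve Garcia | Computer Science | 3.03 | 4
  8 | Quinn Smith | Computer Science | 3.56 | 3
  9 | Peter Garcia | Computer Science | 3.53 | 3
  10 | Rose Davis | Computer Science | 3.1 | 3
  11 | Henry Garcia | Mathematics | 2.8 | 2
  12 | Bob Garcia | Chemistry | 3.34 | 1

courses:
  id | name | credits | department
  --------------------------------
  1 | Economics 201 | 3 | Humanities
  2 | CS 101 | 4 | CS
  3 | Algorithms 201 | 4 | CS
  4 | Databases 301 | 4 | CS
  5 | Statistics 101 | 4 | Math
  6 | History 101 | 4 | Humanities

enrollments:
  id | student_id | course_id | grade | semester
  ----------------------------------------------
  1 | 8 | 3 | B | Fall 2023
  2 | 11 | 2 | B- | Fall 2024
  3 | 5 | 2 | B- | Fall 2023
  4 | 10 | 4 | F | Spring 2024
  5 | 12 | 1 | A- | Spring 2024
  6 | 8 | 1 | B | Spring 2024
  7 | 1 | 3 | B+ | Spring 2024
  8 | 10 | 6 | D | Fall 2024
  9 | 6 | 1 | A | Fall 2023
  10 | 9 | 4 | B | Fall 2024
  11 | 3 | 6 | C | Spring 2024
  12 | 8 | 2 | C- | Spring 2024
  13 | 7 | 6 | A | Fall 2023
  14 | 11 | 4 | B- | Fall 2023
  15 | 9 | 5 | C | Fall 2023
SELECT name, credits FROM courses ORDER BY credits ASC LIMIT 3

Execution result:
name | credits
Economics 201 | 3
CS 101 | 4
Algorithms 201 | 4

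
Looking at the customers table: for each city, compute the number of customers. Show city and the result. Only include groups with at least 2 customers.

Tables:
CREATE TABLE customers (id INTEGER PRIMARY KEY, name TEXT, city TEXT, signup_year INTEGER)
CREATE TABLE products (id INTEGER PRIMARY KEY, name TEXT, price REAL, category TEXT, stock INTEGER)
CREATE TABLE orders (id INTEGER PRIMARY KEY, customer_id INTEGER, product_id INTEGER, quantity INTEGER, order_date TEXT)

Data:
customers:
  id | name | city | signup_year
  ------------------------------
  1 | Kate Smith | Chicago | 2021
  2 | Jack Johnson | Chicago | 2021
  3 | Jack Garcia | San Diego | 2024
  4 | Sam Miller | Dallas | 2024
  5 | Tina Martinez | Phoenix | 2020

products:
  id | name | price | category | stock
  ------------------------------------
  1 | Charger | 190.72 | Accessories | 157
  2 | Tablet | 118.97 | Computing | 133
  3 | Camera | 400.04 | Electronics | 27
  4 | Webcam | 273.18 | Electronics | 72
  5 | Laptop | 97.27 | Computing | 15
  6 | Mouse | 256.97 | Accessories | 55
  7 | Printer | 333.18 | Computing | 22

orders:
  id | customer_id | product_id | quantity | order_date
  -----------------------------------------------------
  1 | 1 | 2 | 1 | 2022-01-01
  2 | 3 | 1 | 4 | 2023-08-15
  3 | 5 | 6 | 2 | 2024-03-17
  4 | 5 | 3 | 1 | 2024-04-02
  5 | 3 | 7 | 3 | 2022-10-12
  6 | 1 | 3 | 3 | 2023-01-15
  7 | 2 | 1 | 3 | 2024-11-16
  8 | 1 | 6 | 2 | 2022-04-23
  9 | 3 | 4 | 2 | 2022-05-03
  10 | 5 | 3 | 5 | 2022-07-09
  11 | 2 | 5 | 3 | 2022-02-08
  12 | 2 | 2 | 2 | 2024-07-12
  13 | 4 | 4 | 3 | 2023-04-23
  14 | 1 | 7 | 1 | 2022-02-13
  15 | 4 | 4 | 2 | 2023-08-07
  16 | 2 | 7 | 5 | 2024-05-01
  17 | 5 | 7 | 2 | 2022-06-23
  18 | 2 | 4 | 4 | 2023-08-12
SELECT city, COUNT(*) AS n FROM customers GROUP BY city HAVING COUNT(*) >= 2

Execution result:
city | n
Chicago | 2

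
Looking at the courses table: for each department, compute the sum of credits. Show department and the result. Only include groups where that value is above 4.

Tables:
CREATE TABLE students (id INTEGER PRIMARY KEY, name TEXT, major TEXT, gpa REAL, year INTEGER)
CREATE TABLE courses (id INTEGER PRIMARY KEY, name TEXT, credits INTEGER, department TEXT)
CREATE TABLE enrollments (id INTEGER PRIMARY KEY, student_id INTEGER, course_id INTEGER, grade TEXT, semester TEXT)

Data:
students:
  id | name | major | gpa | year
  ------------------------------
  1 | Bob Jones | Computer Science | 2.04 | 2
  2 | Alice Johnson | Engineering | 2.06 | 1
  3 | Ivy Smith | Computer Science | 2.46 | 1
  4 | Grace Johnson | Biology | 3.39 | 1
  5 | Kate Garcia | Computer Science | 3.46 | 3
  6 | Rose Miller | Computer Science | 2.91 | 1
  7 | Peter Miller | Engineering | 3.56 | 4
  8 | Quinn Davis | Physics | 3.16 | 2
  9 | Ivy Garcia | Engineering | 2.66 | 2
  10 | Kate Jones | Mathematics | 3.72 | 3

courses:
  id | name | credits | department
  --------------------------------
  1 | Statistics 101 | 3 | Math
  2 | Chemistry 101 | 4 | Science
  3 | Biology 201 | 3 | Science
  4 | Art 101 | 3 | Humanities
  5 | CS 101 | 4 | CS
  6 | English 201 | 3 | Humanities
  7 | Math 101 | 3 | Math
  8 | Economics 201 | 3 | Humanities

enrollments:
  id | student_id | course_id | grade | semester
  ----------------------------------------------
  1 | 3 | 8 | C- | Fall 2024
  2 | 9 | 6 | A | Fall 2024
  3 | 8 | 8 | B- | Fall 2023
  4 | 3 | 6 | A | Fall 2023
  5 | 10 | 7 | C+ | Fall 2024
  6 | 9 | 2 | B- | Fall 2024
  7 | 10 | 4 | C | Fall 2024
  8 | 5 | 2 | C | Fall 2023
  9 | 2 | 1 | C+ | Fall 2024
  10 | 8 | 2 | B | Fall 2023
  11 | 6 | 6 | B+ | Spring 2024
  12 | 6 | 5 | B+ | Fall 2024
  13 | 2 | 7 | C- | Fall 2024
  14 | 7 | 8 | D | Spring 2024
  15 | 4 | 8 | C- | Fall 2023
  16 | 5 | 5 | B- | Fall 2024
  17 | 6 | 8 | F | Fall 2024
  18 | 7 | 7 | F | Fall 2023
SELECT department, SUM(credits) AS sum_credits FROM courses GROUP BY department HAVING SUM(credits) > 4

Execution result:
department | sum_credits
Humanities | 9
Math | 6
Science | 7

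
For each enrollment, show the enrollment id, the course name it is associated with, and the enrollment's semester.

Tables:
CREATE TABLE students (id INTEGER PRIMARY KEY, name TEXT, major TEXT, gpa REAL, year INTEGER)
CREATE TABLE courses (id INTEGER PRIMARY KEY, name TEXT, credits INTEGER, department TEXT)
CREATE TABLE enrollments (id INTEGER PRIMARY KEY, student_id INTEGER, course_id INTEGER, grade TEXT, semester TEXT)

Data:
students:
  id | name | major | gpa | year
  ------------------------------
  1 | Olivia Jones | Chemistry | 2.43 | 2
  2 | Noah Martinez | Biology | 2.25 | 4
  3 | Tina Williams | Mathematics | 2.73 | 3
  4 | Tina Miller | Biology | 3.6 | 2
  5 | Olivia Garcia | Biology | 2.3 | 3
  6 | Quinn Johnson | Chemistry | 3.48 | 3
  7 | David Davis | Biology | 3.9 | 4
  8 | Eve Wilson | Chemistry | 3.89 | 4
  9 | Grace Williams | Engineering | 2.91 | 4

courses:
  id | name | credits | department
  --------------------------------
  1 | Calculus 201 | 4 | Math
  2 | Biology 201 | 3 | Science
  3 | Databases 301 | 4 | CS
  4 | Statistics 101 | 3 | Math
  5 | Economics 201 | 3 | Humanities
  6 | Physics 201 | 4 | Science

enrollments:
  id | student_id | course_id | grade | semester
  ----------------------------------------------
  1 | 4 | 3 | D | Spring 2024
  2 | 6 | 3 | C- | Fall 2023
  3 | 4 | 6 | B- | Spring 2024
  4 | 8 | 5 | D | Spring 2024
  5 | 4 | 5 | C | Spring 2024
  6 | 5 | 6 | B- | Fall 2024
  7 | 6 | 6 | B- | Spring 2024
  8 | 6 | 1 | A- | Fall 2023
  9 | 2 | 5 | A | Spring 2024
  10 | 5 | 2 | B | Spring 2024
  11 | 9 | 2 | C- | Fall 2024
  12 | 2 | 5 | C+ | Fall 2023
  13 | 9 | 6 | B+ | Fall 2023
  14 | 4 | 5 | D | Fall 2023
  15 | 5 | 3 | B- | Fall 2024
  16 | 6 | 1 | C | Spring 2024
SELECT c.id, p.name AS course, c.semester FROM enrollments c JOIN courses p ON c.course_id = p.id

Execution result:
id | course | semester
1 | Databases 301 | Spring 2024
2 | Databases 301 | Fall 2023
3 | Physics 201 | Spring 2024
4 | Economics 201 | Spring 2024
5 | Economics 201 | Spring 2024
6 | Physics 201 | Fall 2024
7 | Physics 201 | Spring 2024
8 | Calculus 201 | Fall 2023
9 | Economics 201 | Spring 2024
10 | Biology 201 | Spring 2024
11 | Biology 201 | Fall 2024
12 | Economics 201 | Fall 2023
13 | Physics 201 | Fall 2023
14 | Economics 201 | Fall 2023
15 | Databases 301 | Fall 2024
16 | Calculus 201 | Spring 2024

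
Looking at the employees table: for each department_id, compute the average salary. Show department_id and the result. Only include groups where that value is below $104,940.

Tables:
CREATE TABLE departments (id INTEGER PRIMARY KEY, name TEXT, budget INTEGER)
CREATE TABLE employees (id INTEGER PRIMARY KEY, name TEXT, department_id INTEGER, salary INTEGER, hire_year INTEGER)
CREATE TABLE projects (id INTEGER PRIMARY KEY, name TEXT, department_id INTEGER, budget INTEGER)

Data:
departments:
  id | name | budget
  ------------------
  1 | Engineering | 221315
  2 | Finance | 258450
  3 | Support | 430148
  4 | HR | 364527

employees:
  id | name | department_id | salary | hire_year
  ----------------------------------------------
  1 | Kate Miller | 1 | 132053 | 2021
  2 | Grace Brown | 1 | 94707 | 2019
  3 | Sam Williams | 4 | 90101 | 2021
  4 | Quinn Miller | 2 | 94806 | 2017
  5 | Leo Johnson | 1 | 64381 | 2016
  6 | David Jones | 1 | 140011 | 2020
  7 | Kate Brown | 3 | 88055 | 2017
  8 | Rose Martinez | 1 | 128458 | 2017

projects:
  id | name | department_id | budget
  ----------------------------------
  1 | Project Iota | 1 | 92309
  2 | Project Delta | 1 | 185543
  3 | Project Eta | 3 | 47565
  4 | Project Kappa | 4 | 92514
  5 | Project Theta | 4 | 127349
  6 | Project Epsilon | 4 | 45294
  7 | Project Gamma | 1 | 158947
SELECT department_id, AVG(salary) AS avg_salary FROM employees GROUP BY department_id HAVING AVG(salary) < 104940

Execution result:
department_id | avg_salary
2 | 94806.00
3 | 88055.00
4 | 90101.00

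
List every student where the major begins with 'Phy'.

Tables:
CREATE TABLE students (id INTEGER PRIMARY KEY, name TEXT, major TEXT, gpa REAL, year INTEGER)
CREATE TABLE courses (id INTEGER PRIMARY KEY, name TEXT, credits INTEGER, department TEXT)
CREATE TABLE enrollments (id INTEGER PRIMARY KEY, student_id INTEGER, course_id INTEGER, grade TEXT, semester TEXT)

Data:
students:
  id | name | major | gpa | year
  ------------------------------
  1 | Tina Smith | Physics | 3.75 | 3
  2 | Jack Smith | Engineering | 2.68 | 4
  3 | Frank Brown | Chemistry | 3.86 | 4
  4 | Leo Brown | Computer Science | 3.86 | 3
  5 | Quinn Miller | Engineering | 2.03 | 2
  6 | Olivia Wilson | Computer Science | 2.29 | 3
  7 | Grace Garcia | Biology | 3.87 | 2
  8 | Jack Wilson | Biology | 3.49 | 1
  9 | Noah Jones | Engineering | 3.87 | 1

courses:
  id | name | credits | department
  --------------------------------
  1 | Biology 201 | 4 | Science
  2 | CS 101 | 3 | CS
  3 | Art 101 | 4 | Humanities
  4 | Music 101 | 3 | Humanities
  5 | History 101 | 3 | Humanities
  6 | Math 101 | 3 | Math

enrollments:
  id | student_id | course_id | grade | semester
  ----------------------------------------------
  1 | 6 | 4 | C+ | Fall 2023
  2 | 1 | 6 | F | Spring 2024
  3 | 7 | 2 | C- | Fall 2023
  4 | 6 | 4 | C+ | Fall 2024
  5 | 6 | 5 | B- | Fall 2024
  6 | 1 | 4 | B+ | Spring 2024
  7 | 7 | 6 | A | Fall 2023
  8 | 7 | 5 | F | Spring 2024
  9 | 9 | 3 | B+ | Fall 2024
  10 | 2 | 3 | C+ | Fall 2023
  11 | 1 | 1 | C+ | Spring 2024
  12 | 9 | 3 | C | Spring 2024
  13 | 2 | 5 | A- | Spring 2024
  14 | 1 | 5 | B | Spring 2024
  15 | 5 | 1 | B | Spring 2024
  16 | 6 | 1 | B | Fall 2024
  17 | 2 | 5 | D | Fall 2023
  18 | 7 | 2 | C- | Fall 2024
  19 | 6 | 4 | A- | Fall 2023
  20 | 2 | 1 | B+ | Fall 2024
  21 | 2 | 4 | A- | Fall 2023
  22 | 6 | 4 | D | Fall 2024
SELECT name, major FROM students WHERE major LIKE 'Phy%'

Execution result:
name | major
Tina Smith | Physics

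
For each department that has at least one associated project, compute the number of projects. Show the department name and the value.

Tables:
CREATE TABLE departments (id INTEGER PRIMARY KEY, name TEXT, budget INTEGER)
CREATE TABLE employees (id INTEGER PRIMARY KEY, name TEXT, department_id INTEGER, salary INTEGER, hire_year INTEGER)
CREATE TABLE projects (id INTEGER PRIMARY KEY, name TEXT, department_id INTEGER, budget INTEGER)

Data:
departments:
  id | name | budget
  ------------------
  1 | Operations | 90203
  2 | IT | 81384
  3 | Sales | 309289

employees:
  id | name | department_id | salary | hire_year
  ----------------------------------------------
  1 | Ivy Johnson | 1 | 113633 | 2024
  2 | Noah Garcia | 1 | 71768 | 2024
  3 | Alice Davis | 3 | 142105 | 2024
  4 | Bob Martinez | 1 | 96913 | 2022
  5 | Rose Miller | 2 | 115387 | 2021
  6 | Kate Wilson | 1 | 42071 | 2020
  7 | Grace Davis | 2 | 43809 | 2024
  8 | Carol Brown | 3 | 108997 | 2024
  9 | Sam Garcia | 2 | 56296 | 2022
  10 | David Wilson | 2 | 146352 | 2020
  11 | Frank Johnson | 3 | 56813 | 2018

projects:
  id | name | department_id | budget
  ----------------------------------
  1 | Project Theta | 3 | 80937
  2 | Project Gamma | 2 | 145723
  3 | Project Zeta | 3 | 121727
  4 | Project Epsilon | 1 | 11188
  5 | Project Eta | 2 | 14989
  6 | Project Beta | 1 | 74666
SELECT p.name, COUNT(*) AS n FROM projects c JOIN departments p ON c.department_id = p.id GROUP BY p.id, p.name

Execution result:
name | n
Operations | 2
IT | 2
Sales | 2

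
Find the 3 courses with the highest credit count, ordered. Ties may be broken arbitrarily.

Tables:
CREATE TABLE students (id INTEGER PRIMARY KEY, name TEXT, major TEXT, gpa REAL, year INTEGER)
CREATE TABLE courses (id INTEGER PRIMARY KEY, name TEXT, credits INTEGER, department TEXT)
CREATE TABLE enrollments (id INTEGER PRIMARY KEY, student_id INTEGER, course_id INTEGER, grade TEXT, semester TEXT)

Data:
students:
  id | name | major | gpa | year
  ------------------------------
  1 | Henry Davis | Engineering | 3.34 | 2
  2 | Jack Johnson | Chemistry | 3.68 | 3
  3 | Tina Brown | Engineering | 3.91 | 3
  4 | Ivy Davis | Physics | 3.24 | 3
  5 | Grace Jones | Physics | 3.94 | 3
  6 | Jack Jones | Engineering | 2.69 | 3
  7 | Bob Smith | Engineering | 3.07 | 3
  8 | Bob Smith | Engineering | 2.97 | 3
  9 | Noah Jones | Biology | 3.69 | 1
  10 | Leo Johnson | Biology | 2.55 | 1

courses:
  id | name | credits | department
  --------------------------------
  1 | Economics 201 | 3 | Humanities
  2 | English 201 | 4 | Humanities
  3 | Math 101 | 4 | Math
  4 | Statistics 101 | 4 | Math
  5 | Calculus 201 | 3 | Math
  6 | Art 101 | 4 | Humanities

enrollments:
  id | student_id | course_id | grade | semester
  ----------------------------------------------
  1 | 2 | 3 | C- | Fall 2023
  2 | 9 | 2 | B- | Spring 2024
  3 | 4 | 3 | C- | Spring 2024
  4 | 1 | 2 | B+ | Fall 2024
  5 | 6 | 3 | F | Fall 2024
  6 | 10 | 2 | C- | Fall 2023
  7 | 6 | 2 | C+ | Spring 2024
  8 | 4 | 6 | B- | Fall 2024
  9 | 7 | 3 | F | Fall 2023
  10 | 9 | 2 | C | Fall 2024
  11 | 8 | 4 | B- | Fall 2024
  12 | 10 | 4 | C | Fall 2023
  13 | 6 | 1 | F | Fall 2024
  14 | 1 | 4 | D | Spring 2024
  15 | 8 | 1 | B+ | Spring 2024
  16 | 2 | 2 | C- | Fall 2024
SELECT name, credits FROM courses ORDER BY credits DESC LIMIT 3

Execution result:
name | credits
English 201 | 4
Math 101 | 4
Statistics 101 | 4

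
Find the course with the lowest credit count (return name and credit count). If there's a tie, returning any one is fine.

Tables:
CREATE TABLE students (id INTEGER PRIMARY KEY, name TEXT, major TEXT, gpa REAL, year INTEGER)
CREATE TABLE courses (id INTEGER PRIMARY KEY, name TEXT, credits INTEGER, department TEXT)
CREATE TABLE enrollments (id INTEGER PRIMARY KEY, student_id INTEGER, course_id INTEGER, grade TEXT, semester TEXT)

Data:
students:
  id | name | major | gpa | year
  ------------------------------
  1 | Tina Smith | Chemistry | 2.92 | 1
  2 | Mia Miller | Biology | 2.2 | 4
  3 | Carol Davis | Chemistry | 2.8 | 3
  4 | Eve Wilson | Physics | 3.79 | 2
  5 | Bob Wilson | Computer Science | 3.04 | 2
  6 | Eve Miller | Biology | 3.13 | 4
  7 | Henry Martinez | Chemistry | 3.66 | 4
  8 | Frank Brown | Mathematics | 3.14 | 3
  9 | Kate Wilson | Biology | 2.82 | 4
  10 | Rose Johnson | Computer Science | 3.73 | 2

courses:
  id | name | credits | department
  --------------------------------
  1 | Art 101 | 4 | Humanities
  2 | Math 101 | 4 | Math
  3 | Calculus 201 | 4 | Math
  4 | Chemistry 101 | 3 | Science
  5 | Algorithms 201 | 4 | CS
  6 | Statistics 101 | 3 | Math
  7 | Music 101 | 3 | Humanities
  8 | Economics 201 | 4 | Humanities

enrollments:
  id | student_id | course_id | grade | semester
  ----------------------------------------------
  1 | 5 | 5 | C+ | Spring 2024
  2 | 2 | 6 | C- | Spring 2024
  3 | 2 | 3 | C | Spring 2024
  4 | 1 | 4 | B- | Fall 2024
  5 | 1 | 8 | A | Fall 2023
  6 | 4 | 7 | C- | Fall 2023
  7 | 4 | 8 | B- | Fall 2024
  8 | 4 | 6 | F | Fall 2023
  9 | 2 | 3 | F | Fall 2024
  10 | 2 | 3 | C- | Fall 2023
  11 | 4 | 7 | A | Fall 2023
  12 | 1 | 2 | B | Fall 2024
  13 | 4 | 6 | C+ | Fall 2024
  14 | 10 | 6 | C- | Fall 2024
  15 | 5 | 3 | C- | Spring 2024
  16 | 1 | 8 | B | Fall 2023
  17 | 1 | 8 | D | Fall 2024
SELECT name, credits FROM courses ORDER BY credits ASC LIMIT 1

Execution result:
name | credits
Chemistry 101 | 3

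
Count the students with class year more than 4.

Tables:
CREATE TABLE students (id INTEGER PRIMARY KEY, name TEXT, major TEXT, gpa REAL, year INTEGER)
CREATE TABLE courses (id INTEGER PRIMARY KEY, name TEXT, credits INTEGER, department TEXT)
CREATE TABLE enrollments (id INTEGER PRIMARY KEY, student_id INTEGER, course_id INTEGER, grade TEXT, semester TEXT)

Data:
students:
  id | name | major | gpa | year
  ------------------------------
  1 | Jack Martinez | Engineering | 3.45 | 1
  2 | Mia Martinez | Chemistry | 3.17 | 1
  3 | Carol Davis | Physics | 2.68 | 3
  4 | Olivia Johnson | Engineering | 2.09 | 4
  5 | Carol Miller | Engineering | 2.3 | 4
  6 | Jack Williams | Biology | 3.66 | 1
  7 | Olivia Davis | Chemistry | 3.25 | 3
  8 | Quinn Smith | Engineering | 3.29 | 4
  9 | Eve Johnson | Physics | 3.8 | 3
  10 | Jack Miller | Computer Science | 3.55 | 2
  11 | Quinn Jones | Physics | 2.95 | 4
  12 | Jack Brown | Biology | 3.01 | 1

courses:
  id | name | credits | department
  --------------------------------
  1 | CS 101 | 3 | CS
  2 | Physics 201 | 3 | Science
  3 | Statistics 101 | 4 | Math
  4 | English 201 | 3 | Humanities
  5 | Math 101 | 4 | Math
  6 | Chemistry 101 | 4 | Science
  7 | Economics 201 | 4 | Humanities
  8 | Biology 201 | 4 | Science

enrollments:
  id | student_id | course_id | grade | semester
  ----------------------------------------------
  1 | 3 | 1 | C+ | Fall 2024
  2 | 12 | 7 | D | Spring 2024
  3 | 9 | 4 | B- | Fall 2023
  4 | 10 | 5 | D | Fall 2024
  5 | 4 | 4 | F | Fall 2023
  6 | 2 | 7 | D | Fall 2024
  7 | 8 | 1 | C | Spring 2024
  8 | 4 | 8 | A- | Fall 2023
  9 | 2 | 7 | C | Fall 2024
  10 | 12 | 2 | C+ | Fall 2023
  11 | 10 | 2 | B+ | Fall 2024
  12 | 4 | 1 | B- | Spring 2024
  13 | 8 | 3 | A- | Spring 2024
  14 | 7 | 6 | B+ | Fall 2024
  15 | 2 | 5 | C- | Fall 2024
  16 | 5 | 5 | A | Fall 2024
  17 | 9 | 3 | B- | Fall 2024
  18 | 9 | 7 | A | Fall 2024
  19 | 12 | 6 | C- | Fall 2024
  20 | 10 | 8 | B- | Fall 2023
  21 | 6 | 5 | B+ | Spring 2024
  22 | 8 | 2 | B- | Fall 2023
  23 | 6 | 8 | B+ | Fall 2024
SELECT COUNT(*) FROM students WHERE year > 4

Execution result:
0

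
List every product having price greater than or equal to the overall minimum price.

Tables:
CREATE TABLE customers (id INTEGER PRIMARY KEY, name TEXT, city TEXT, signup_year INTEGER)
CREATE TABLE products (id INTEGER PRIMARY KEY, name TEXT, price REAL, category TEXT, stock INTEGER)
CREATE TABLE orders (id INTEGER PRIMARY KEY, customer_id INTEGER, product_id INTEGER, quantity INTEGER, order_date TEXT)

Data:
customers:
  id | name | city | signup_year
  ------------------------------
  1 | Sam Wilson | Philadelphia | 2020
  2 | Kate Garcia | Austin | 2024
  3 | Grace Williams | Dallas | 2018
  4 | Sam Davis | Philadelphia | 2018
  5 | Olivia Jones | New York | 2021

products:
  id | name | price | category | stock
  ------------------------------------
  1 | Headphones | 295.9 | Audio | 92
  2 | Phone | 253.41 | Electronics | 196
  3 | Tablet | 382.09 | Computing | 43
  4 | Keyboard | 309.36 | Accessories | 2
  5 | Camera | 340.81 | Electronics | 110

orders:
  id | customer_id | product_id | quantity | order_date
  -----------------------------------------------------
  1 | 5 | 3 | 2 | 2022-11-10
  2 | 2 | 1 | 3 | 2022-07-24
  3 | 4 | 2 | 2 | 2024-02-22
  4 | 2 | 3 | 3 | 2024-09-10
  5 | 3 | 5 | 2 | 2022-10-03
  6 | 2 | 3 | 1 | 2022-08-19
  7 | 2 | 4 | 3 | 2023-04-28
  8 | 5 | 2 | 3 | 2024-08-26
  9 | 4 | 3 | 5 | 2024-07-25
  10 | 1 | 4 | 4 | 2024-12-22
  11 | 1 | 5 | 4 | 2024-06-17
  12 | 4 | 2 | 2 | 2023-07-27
SELECT name, price FROM products WHERE price >= (SELECT MIN(price) FROM products)

Execution result:
name | price
Headphones | 295.90
Phone | 253.41
Tablet | 382.09
Keyboard | 309.36
Camera | 340.81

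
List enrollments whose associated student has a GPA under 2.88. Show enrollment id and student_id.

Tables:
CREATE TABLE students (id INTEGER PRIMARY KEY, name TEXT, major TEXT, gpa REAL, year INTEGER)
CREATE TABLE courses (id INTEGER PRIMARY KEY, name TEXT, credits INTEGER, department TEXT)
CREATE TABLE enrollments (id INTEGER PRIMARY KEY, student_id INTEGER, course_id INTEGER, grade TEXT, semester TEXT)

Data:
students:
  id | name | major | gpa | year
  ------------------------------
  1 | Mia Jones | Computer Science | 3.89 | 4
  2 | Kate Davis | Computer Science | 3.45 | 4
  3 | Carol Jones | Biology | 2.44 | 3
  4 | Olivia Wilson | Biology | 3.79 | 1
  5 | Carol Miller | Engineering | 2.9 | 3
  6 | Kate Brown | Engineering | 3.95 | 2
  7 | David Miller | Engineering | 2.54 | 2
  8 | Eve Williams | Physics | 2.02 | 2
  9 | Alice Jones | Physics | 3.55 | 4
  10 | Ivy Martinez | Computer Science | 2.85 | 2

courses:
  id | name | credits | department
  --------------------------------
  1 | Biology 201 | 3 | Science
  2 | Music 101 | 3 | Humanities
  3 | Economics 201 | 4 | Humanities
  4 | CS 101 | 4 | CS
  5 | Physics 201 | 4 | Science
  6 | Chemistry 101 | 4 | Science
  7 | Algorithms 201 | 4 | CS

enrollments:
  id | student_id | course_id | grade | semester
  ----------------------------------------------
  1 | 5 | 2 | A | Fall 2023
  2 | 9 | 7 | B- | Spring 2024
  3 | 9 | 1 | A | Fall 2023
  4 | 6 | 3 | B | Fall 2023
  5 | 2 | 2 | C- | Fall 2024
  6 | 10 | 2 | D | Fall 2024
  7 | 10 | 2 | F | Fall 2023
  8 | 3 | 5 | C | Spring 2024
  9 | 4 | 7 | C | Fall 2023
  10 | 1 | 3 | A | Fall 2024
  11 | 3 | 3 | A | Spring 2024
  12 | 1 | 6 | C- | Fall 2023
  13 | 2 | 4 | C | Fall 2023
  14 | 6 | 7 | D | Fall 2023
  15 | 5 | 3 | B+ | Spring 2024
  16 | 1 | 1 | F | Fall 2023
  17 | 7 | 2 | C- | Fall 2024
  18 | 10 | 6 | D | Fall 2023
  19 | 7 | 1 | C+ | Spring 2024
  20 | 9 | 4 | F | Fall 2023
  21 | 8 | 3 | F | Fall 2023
SELECT id, student_id FROM enrollments WHERE student_id IN (SELECT id FROM students WHERE gpa < 2.88)

Execution result:
id | student_id
6 | 10
7 | 10
8 | 3
11 | 3
17 | 7
18 | 10
19 | 7
21 | 8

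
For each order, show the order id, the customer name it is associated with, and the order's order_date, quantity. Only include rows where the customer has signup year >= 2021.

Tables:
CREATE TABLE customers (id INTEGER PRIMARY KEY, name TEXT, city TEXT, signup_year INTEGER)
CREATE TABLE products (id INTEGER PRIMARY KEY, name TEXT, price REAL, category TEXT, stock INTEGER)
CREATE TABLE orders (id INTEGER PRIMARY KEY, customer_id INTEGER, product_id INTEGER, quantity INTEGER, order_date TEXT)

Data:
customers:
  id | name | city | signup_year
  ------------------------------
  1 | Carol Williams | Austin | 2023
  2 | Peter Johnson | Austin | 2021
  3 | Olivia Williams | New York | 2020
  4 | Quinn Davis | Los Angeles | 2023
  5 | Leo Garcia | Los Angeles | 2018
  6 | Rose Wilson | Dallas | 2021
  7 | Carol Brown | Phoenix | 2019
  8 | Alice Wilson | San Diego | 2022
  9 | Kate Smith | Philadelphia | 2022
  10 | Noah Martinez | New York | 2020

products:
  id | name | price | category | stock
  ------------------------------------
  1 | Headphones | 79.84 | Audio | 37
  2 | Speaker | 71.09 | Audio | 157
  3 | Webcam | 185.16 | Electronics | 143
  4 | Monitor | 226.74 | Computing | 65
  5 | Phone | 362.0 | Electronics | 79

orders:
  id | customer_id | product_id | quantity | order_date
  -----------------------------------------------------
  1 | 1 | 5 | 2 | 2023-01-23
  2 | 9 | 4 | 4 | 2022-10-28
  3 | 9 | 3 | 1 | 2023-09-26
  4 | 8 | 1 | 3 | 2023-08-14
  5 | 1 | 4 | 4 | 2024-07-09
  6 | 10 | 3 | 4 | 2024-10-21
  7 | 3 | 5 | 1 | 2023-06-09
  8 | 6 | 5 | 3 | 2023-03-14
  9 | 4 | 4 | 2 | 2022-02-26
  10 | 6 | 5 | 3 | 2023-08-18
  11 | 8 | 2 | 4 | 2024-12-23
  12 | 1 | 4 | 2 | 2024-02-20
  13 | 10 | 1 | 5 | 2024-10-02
SELECT c.id, p.name AS customer, c.order_date, c.quantity FROM orders c JOIN customers p ON c.customer_id = p.id WHERE p.signup_year >= 2021

Execution result:
id | customer | order_date | quantity
1 | Carol Williams | 2023-01-23 | 2
2 | Kate Smith | 2022-10-28 | 4
3 | Kate Smith | 2023-09-26 | 1
4 | Alice Wilson | 2023-08-14 | 3
5 | Carol Williams | 2024-07-09 | 4
8 | Rose Wilson | 2023-03-14 | 3
9 | Quinn Davis | 2022-02-26 | 2
10 | Rose Wilson | 2023-08-18 | 3
11 | Alice Wilson | 2024-12-23 | 4
12 | Carol Williams | 2024-02-20 | 2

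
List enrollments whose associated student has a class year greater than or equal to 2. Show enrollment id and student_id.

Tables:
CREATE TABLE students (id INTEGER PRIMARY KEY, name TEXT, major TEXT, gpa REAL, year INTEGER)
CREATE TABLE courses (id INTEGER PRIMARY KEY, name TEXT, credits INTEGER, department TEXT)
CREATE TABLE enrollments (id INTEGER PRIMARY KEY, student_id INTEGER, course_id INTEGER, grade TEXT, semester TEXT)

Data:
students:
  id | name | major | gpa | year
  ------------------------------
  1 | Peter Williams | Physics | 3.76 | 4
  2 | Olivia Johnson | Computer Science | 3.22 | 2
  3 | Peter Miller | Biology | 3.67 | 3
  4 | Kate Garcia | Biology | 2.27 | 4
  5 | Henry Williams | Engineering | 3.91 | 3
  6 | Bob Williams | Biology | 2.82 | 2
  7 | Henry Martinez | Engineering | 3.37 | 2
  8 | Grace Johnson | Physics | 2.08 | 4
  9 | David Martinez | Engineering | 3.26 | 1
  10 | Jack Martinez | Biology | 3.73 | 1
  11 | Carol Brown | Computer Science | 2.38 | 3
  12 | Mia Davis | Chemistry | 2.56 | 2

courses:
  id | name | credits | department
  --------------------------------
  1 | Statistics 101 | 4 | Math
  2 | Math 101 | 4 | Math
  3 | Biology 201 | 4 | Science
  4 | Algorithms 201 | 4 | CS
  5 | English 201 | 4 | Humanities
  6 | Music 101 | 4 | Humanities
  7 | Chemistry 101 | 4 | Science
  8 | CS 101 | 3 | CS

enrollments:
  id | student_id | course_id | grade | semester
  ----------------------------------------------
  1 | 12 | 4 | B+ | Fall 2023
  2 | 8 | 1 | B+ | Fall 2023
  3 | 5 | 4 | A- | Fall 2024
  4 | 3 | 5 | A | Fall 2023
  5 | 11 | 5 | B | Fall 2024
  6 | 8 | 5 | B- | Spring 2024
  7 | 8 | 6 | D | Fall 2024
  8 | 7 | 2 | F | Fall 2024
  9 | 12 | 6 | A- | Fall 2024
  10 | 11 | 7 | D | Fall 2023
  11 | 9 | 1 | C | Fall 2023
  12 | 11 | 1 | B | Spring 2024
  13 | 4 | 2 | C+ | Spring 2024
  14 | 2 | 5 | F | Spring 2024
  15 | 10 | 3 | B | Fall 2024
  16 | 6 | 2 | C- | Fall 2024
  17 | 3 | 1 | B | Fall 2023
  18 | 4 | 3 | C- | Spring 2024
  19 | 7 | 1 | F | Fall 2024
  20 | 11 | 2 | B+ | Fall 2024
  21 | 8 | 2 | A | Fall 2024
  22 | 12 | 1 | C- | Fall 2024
SELECT id, student_id FROM enrollments WHERE student_id IN (SELECT id FROM students WHERE year >= 2)

Execution result:
id | student_id
1 | 12
2 | 8
3 | 5
4 | 3
5 | 11
6 | 8
7 | 8
8 | 7
9 | 12
10 | 11
12 | 11
13 | 4
14 | 2
16 | 6
17 | 3
18 | 4
19 | 7
20 | 11
21 | 8
22 | 12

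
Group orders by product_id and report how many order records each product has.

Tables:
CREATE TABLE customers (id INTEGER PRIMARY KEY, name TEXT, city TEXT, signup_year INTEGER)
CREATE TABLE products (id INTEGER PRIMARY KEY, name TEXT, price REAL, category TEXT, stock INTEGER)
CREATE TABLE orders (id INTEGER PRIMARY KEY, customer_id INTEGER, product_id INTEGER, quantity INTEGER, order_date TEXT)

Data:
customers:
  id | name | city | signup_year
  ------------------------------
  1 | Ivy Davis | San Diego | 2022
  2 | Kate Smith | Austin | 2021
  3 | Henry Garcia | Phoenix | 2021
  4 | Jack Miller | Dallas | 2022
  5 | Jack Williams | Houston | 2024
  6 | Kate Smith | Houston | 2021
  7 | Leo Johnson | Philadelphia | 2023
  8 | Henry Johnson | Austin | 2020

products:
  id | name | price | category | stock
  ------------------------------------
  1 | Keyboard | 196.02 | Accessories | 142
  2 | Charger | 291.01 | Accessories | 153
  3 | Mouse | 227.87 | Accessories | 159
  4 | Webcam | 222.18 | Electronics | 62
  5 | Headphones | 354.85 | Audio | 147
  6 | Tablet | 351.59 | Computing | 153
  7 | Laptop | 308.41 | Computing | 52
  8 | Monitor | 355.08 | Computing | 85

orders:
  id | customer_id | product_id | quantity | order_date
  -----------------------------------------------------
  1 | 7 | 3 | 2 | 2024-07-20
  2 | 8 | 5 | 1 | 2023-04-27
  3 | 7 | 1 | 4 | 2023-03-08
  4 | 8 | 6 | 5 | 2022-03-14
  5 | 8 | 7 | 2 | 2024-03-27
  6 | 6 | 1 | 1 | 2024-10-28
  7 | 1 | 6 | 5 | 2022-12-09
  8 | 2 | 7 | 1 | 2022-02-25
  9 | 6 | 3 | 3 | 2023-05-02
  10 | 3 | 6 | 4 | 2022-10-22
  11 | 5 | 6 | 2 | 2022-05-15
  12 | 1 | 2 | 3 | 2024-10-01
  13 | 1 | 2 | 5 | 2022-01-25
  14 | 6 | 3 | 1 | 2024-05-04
SELECT product_id, COUNT(*) AS order_count FROM orders GROUP BY product_id

Execution result:
product_id | order_count
1 | 2
2 | 2
3 | 3
5 | 1
6 | 4
7 | 2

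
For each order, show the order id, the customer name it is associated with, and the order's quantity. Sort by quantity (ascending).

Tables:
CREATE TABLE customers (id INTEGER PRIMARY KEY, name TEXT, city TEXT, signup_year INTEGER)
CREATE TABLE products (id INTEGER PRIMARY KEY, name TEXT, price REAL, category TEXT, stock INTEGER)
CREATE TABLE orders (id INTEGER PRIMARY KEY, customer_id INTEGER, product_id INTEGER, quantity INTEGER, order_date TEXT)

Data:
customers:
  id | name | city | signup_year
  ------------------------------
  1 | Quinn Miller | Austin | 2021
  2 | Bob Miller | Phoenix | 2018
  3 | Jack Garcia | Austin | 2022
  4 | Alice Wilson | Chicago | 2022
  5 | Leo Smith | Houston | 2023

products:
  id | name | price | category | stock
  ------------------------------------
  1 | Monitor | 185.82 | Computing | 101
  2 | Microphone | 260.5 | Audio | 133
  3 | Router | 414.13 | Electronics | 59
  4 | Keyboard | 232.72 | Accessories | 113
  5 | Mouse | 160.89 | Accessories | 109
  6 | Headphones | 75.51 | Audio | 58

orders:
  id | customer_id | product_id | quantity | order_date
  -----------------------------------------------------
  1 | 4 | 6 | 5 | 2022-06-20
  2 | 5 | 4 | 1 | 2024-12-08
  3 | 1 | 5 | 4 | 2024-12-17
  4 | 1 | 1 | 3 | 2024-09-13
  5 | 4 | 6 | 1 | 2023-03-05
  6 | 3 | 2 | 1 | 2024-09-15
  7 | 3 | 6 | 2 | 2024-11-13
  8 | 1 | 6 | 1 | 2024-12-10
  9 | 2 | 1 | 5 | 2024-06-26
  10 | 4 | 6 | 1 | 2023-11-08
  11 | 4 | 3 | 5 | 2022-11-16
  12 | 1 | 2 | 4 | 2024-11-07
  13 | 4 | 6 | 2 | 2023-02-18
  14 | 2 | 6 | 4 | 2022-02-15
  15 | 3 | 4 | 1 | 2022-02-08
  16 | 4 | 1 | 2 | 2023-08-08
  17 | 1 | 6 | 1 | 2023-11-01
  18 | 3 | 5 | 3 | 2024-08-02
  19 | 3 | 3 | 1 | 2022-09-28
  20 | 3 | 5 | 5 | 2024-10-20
SELECT c.id, p.name AS customer, c.quantity FROM orders c JOIN customers p ON c.customer_id = p.id ORDER BY c.quantity ASC

Execution result:
id | customer | quantity
2 | Leo Smith | 1
5 | Alice Wilson | 1
6 | Jack Garcia | 1
8 | Quinn Miller | 1
10 | Alice Wilson | 1
15 | Jack Garcia | 1
17 | Quinn Miller | 1
19 | Jack Garcia | 1
7 | Jack Garcia | 2
13 | Alice Wilson | 2
16 | Alice Wilson | 2
4 | Quinn Miller | 3
18 | Jack Garcia | 3
3 | Quinn Miller | 4
12 | Quinn Miller | 4
14 | Bob Miller | 4
1 | Alice Wilson | 5
9 | Bob Miller | 5
11 | Alice Wilson | 5
20 | Jack Garcia | 5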